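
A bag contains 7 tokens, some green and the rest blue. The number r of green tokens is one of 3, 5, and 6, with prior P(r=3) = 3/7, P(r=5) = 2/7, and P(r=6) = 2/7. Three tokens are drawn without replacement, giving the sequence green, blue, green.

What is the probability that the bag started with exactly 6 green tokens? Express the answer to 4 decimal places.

0.2830

Compute the likelihood of the observed sequence for each case: P(data | r = 3) = (3/7)(4/6)(2/5) = 4/35; P(data | r = 5) = (5/7)(2/6)(4/5) = 4/21; P(data | r = 6) = (6/7)(1/6)(5/5) = 1/7.
Weighting by the prior gives 3/7 · 4/35 = 12/245, 2/7 · 4/21 = 8/147, 2/7 · 1/7 = 2/49; summing to 106/735.
So P(r = 6 | data) = (2/49) / (106/735) = 15/53.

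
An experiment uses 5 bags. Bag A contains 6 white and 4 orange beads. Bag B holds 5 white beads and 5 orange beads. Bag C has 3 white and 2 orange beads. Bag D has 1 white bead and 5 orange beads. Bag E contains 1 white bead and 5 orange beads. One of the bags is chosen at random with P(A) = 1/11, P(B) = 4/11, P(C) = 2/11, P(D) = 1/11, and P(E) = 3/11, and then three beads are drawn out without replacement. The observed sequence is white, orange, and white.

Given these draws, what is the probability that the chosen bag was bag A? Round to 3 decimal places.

The likelihood of the observed sequence under each hypothesis: P(data | bag A) = (6/10)(4/9)(5/8) = 1/6; P(data | bag B) = (5/10)(5/9)(4/8) = 5/36; P(data | bag C) = (3/5)(2/4)(2/3) = 1/5; P(data | bag D) = (1/6)(5/5)(0/4) = 0; P(data | bag E) = (1/6)(5/5)(0/4) = 0.
Weighting by the prior gives 1/11 · 1/6 = 1/66, 4/11 · 5/36 = 5/99, 2/11 · 1/5 = 2/55, 1/11 · 0 = 0, 3/11 · 0 = 0; these sum to 101/990.
Hence P(bag A | data) = (1/66) / (101/990) = 15/101.

0.149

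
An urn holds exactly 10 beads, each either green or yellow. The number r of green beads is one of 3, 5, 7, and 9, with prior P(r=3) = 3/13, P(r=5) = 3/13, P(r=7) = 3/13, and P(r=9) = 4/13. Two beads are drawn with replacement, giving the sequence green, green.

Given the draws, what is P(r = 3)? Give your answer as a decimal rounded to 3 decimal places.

0.047

The likelihood of the observed sequence under each hypothesis: P(data | r = 3) = (3/10)(3/10) = 0.09; P(data | r = 5) = (5/10)(5/10) = 0.25; P(data | r = 7) = (7/10)(7/10) = 0.49; P(data | r = 9) = (9/10)(9/10) = 0.81.
Weighting by the prior gives 3/13 · 0.09 = 0.020769, 3/13 · 0.25 = 0.057692, 3/13 · 0.49 = 0.11308, 4/13 · 0.81 = 0.24923; summing to 0.44077.
Hence P(r = 3 | data) = (0.020769) / (0.44077) = 0.04712.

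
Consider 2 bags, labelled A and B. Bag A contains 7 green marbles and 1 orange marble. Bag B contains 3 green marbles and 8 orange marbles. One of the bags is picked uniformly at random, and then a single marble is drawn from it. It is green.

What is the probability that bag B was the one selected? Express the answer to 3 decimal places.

For each hypothesis, P(data | H) works out to: P(data | bag A) = (7/8) = 7/8; P(data | bag B) = (3/11) = 3/11.
Weighting by the prior gives 1/2 · 7/8 = 7/16, 1/2 · 3/11 = 3/22; with total 101/176.
By Bayes' rule, P(bag B | data) = (3/22) / (101/176) = 24/101.

0.238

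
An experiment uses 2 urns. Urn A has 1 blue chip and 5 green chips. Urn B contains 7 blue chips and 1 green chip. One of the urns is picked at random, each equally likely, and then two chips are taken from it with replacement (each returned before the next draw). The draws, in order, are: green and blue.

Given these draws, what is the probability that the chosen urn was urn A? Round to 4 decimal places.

The likelihood of the observed sequence under each hypothesis: P(data | urn A) = (5/6)(1/6) = 0.13889; P(data | urn B) = (1/8)(7/8) = 0.10938.
Multiplying each by its prior: 1/2 · 0.13889 = 0.069444, 1/2 · 0.10938 = 0.054688; these sum to 0.12413.
By Bayes' rule, P(urn A | data) = (0.069444) / (0.12413) = 0.55944.

0.5594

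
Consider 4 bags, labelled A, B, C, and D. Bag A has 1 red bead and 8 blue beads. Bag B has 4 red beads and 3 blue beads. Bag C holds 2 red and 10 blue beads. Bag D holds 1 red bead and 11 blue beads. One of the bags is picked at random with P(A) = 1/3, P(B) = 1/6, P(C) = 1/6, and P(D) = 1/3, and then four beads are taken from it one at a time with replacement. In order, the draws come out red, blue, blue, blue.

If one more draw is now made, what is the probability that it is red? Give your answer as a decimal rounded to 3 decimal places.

0.164

Under each hypothesis, the probability of the observed sequence is: P(data | bag A) = (1/9)(8/9)(8/9)(8/9) = 0.078037; P(data | bag B) = (4/7)(3/7)(3/7)(3/7) = 0.044981; P(data | bag C) = (2/12)(10/12)(10/12)(10/12) = 0.096451; P(data | bag D) = (1/12)(11/12)(11/12)(11/12) = 0.064188.
The prior-weighted likelihoods are 1/3 · 0.078037 = 0.026012, 1/6 · 0.044981 = 0.0074969, 1/6 · 0.096451 = 0.016075, 1/3 · 0.064188 = 0.021396; summing to 0.07098.
Normalising, the posterior is P(bag A | data) = 0.36647, P(bag B | data) = 0.10562, P(bag C | data) = 0.22647, P(bag D | data) = 0.30144.
So P(red next | data) = Σ P(red next | H) P(H | data) = (1/9)(0.36647) + (4/7)(0.10562) + (1/6)(0.22647) + (1/12)(0.30144) = 0.16394.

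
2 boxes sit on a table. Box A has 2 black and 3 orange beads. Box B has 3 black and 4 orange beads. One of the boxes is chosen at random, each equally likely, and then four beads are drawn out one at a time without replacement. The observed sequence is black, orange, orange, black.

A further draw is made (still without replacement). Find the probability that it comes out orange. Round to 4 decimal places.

Under each hypothesis, the probability of the observed sequence is: P(data | box A) = (2/5)(3/4)(2/3)(1/2) = 1/10; P(data | box B) = (3/7)(4/6)(3/5)(2/4) = 3/35.
The prior-weighted likelihoods are 1/2 · 1/10 = 1/20, 1/2 · 3/35 = 3/70; with total 13/140.
Dividing through by the total gives posterior P(box A | data) = 7/13, P(box B | data) = 6/13.
Averaging over the posterior, P(orange next | data) = (1)(7/13) + (2/3)(6/13) = 11/13.

0.8462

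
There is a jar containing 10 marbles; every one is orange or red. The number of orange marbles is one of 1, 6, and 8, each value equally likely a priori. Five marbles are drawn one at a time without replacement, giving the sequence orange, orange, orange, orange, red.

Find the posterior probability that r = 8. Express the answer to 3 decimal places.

0.700

For each hypothesis, P(data | H) works out to: P(data | r = 1) = (1/10)(0/9) = 0; P(data | r = 6) = (6/10)(5/9)(4/8)(3/7)(4/6) = 1/21; P(data | r = 8) = (8/10)(7/9)(6/8)(5/7)(2/6) = 1/9.
Multiplying each by its prior: 1/3 · 0 = 0, 1/3 · 1/21 = 1/63, 1/3 · 1/9 = 1/27; with total 10/189.
So P(r = 8 | data) = (1/27) / (10/189) = 7/10.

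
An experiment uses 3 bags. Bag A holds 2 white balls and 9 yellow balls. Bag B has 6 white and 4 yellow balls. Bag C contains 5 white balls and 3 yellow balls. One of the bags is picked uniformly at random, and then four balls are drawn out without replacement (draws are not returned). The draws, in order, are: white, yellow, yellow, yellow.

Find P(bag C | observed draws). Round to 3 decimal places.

The likelihood of the observed sequence under each hypothesis: P(data | bag A) = (2/11)(9/10)(8/9)(7/8) = 0.12727; P(data | bag B) = (6/10)(4/9)(3/8)(2/7) = 0.028571; P(data | bag C) = (5/8)(3/7)(2/6)(1/5) = 0.017857.
The prior-weighted likelihoods are 1/3 · 0.12727 = 0.042424, 1/3 · 0.028571 = 0.0095238, 1/3 · 0.017857 = 0.0059524; summing to 0.0579.
Therefore the posterior P(bag C | data) = (0.0059524) / (0.0579) = 0.1028.

0.103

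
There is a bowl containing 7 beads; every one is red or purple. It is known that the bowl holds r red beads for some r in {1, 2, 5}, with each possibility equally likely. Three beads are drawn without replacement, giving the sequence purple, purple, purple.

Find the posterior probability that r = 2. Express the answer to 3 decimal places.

Under each hypothesis, the probability of the observed sequence is: P(data | r = 1) = (6/7)(5/6)(4/5) = 4/7; P(data | r = 2) = (5/7)(4/6)(3/5) = 2/7; P(data | r = 5) = (2/7)(1/6)(0/5) = 0.
Weighting by the prior gives 1/3 · 4/7 = 4/21, 1/3 · 2/7 = 2/21, 1/3 · 0 = 0; with total 2/7.
By Bayes' rule, P(r = 2 | data) = (2/21) / (2/7) = 1/3.

0.333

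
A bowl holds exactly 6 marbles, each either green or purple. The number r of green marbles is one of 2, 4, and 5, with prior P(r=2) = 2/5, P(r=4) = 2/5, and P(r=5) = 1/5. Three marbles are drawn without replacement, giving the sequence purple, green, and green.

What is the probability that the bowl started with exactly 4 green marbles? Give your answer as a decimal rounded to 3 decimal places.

0.571

The likelihood of the observed sequence under each hypothesis: P(data | r = 2) = (4/6)(2/5)(1/4) = 1/15; P(data | r = 4) = (2/6)(4/5)(3/4) = 1/5; P(data | r = 5) = (1/6)(5/5)(4/4) = 1/6.
Multiplying each by its prior: 2/5 · 1/15 = 2/75, 2/5 · 1/5 = 2/25, 1/5 · 1/6 = 1/30; these sum to 7/50.
Hence P(r = 4 | data) = (2/25) / (7/50) = 4/7.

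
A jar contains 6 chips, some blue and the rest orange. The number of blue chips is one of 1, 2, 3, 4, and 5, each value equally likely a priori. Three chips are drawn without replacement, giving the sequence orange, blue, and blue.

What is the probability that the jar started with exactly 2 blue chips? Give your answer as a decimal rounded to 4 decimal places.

0.1143

Compute the likelihood of the observed sequence for each case: P(data | r = 1) = (5/6)(1/5)(0/4) = 0; P(data | r = 2) = (4/6)(2/5)(1/4) = 1/15; P(data | r = 3) = (3/6)(3/5)(2/4) = 3/20; P(data | r = 4) = (2/6)(4/5)(3/4) = 1/5; P(data | r = 5) = (1/6)(5/5)(4/4) = 1/6.
Weighting by the prior gives 1/5 · 0 = 0, 1/5 · 1/15 = 1/75, 1/5 · 3/20 = 3/100, 1/5 · 1/5 = 1/25, 1/5 · 1/6 = 1/30; with total 7/60.
So P(r = 2 | data) = (1/75) / (7/60) = 4/35.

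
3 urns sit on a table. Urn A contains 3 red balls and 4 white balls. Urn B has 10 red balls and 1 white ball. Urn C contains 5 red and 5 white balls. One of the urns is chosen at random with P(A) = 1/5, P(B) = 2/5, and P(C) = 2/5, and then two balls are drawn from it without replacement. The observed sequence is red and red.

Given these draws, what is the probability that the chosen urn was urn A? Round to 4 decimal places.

Under each hypothesis, the probability of the observed sequence is: P(data | urn A) = (3/7)(2/6) = 0.14286; P(data | urn B) = (10/11)(9/10) = 0.81818; P(data | urn C) = (5/10)(4/9) = 0.22222.
The prior-weighted likelihoods are 1/5 · 0.14286 = 0.028571, 2/5 · 0.81818 = 0.32727, 2/5 · 0.22222 = 0.088889; summing to 0.44473.
By Bayes' rule, P(urn A | data) = (0.028571) / (0.44473) = 0.064244.

0.0642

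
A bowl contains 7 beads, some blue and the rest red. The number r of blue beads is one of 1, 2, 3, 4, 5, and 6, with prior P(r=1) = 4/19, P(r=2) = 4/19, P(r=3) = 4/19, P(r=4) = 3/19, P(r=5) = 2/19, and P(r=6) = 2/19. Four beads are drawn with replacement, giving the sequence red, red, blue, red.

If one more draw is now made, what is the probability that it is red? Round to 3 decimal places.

0.675

Compute the likelihood of the observed sequence for each case: P(data | r = 1) = (6/7)(6/7)(1/7)(6/7) = 0.089963; P(data | r = 2) = (5/7)(5/7)(2/7)(5/7) = 0.10412; P(data | r = 3) = (4/7)(4/7)(3/7)(4/7) = 0.079967; P(data | r = 4) = (3/7)(3/7)(4/7)(3/7) = 0.044981; P(data | r = 5) = (2/7)(2/7)(5/7)(2/7) = 0.01666; P(data | r = 6) = (1/7)(1/7)(6/7)(1/7) = 0.002499.
Multiplying each by its prior: 4/19 · 0.089963 = 0.018939, 4/19 · 0.10412 = 0.021921, 4/19 · 0.079967 = 0.016835, 3/19 · 0.044981 = 0.0071023, 2/19 · 0.01666 = 0.0017537, 2/19 · 0.002499 = 0.00026305; with total 0.066814.
Normalising, the posterior is P(r = 1 | data) = 0.28346, P(r = 2 | data) = 0.32808, P(r = 3 | data) = 0.25197, P(r = 4 | data) = 0.1063, P(r = 5 | data) = 0.026247, P(r = 6 | data) = 0.003937.
The predictive probability is P(red next | data) = (6/7)(0.28346) + (5/7)(0.32808) + (4/7)(0.25197) + (3/7)(0.1063) + (2/7)(0.026247) + (1/7)(0.003937) = 0.67492.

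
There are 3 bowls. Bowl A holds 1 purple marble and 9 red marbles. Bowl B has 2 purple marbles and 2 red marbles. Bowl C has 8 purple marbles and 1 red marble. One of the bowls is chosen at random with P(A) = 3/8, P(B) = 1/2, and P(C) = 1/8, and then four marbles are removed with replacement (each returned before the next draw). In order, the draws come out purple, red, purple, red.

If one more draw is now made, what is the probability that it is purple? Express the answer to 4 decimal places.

0.4791

Under each hypothesis, the probability of the observed sequence is: P(data | bowl A) = (1/10)(9/10)(1/10)(9/10) = 0.0081; P(data | bowl B) = (2/4)(2/4)(2/4)(2/4) = 0.0625; P(data | bowl C) = (8/9)(1/9)(8/9)(1/9) = 0.0097546.
The prior-weighted likelihoods are 3/8 · 0.0081 = 0.0030375, 1/2 · 0.0625 = 0.03125, 1/8 · 0.0097546 = 0.0012193; these sum to 0.035507.
The posterior is then P(bowl A | data) = 0.085547, P(bowl B | data) = 0.88011, P(bowl C | data) = 0.034341.
Averaging over the posterior, P(purple next | data) = (1/10)(0.085547) + (1/2)(0.88011) + (8/9)(0.034341) = 0.47914.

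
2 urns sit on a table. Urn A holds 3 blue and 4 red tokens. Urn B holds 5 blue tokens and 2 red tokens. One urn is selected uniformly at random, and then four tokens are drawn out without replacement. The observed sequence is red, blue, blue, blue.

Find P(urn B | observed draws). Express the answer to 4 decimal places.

0.8333

For each hypothesis, P(data | H) works out to: P(data | urn A) = (4/7)(3/6)(2/5)(1/4) = 1/35; P(data | urn B) = (2/7)(5/6)(4/5)(3/4) = 1/7.
Multiplying each by its prior: 1/2 · 1/35 = 1/70, 1/2 · 1/7 = 1/14; with total 3/35.
Therefore the posterior P(urn B | data) = (1/14) / (3/35) = 5/6.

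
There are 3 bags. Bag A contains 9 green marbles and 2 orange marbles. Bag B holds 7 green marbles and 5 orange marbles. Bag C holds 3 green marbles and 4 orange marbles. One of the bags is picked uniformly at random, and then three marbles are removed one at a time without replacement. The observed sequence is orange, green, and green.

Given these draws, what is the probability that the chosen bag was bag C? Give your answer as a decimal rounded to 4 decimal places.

0.2729

The likelihood of the observed sequence under each hypothesis: P(data | bag A) = (2/11)(9/10)(8/9) = 8/55; P(data | bag B) = (5/12)(7/11)(6/10) = 7/44; P(data | bag C) = (4/7)(3/6)(2/5) = 4/35.
Multiplying each by its prior: 1/3 · 8/55 = 8/165, 1/3 · 7/44 = 7/132, 1/3 · 4/35 = 4/105; these sum to 43/308.
Hence P(bag C | data) = (4/105) / (43/308) = 176/645.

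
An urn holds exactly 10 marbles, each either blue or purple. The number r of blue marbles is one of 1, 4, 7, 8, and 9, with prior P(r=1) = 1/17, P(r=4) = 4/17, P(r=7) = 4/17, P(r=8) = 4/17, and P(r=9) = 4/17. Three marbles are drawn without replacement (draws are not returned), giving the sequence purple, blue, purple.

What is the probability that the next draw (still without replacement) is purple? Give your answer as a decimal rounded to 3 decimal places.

0.472

Compute the likelihood of the observed sequence for each case: P(data | r = 1) = (9/10)(1/9)(8/8) = 1/10; P(data | r = 4) = (6/10)(4/9)(5/8) = 1/6; P(data | r = 7) = (3/10)(7/9)(2/8) = 7/120; P(data | r = 8) = (2/10)(8/9)(1/8) = 1/45; P(data | r = 9) = (1/10)(9/9)(0/8) = 0.
Multiplying each by its prior: 1/17 · 1/10 = 1/170, 4/17 · 1/6 = 2/51, 4/17 · 7/120 = 7/510, 4/17 · 1/45 = 4/765, 4/17 · 0 = 0; these sum to 49/765.
Normalising, the posterior is P(r = 1 | data) = 9/98, P(r = 4 | data) = 30/49, P(r = 7 | data) = 3/14, P(r = 8 | data) = 4/49, P(r = 9 | data) = 0.
The predictive probability is P(purple next | data) = (1)(9/98) + (4/7)(30/49) + (1/7)(3/14) + (0)(4/49) = 162/343.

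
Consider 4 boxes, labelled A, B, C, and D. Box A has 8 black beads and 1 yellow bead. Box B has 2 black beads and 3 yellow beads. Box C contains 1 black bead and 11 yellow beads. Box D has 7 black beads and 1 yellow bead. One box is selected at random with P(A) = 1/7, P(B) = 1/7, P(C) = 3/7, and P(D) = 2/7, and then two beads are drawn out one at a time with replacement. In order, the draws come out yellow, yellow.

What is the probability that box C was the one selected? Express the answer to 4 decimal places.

The likelihood of the observed sequence under each hypothesis: P(data | box A) = (1/9)(1/9) = 0.012346; P(data | box B) = (3/5)(3/5) = 0.36; P(data | box C) = (11/12)(11/12) = 0.84028; P(data | box D) = (1/8)(1/8) = 0.015625.
The prior-weighted likelihoods are 1/7 · 0.012346 = 0.0017637, 1/7 · 0.36 = 0.051429, 3/7 · 0.84028 = 0.36012, 2/7 · 0.015625 = 0.0044643; with total 0.41778.
So P(box C | data) = (0.36012) / (0.41778) = 0.86199.

0.8620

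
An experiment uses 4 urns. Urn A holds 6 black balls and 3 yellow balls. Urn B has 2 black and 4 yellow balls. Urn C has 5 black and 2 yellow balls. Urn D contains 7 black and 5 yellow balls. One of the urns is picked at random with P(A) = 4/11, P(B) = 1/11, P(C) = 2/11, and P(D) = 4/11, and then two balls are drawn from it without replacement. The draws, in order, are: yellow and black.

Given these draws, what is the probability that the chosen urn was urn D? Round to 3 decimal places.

0.378

Compute the likelihood of the observed sequence for each case: P(data | urn A) = (3/9)(6/8) = 0.25; P(data | urn B) = (4/6)(2/5) = 0.26667; P(data | urn C) = (2/7)(5/6) = 0.2381; P(data | urn D) = (5/12)(7/11) = 0.26515.
Multiplying each by its prior: 4/11 · 0.25 = 0.090909, 1/11 · 0.26667 = 0.024242, 2/11 · 0.2381 = 0.04329, 4/11 · 0.26515 = 0.096419; summing to 0.25486.
Hence P(urn D | data) = (0.096419) / (0.25486) = 0.37832.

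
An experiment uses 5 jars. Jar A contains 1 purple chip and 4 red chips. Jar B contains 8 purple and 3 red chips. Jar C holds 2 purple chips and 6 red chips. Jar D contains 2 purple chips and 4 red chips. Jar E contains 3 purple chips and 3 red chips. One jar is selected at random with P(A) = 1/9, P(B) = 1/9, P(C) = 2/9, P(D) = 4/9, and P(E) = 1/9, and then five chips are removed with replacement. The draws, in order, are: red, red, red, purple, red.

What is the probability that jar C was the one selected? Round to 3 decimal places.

The likelihood of the observed sequence under each hypothesis: P(data | jar A) = (4/5)(4/5)(4/5)(1/5)(4/5) = 0.08192; P(data | jar B) = (3/11)(3/11)(3/11)(8/11)(3/11) = 0.0040236; P(data | jar C) = (6/8)(6/8)(6/8)(2/8)(6/8) = 0.079102; P(data | jar D) = (4/6)(4/6)(4/6)(2/6)(4/6) = 0.065844; P(data | jar E) = (3/6)(3/6)(3/6)(3/6)(3/6) = 0.03125.
Weighting by the prior gives 1/9 · 0.08192 = 0.0091022, 1/9 · 0.0040236 = 0.00044706, 2/9 · 0.079102 = 0.017578, 4/9 · 0.065844 = 0.029264, 1/9 · 0.03125 = 0.0034722; these sum to 0.059863.
By Bayes' rule, P(jar C | data) = (0.017578) / (0.059863) = 0.29364.

0.294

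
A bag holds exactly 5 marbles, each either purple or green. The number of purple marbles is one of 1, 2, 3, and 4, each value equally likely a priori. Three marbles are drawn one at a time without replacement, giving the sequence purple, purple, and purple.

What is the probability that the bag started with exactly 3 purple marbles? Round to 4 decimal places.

0.2000

The likelihood of the observed sequence under each hypothesis: P(data | r = 1) = (1/5)(0/4) = 0; P(data | r = 2) = (2/5)(1/4)(0/3) = 0; P(data | r = 3) = (3/5)(2/4)(1/3) = 1/10; P(data | r = 4) = (4/5)(3/4)(2/3) = 2/5.
Multiplying each by its prior: 1/4 · 0 = 0, 1/4 · 0 = 0, 1/4 · 1/10 = 1/40, 1/4 · 2/5 = 1/10; summing to 1/8.
Therefore the posterior P(r = 3 | data) = (1/40) / (1/8) = 1/5.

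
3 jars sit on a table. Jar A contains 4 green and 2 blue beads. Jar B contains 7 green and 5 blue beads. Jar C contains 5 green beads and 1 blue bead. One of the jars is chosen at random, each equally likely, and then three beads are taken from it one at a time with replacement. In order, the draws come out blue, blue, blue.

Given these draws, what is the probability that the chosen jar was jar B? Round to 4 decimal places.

0.6345

Compute the likelihood of the observed sequence for each case: P(data | jar A) = (2/6)(2/6)(2/6) = 0.037037; P(data | jar B) = (5/12)(5/12)(5/12) = 0.072338; P(data | jar C) = (1/6)(1/6)(1/6) = 0.0046296.
Multiplying each by its prior: 1/3 · 0.037037 = 0.012346, 1/3 · 0.072338 = 0.024113, 1/3 · 0.0046296 = 0.0015432; with total 0.038002.
By Bayes' rule, P(jar B | data) = (0.024113) / (0.038002) = 0.63452.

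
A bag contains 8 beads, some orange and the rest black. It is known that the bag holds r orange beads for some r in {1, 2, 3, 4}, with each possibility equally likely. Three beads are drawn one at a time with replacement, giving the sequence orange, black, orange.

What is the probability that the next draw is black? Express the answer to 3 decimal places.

Under each hypothesis, the probability of the observed sequence is: P(data | r = 1) = (1/8)(7/8)(1/8) = 0.013672; P(data | r = 2) = (2/8)(6/8)(2/8) = 0.046875; P(data | r = 3) = (3/8)(5/8)(3/8) = 0.087891; P(data | r = 4) = (4/8)(4/8)(4/8) = 0.125.
Multiplying each by its prior: 1/4 · 0.013672 = 0.003418, 1/4 · 0.046875 = 0.011719, 1/4 · 0.087891 = 0.021973, 1/4 · 0.125 = 0.03125; these sum to 0.068359.
Dividing through by the total gives posterior P(r = 1 | data) = 0.05, P(r = 2 | data) = 0.17143, P(r = 3 | data) = 0.32143, P(r = 4 | data) = 0.45714.
So P(black next | data) = Σ P(black next | H) P(H | data) = (7/8)(0.05) + (3/4)(0.17143) + (5/8)(0.32143) + (1/2)(0.45714) = 0.60179.

0.602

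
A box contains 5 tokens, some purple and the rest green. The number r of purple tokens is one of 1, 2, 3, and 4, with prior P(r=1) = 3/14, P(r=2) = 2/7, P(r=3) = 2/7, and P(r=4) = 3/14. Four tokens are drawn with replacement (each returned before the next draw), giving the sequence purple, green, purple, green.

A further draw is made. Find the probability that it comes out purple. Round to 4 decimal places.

Compute the likelihood of the observed sequence for each case: P(data | r = 1) = (1/5)(4/5)(1/5)(4/5) = 0.0256; P(data | r = 2) = (2/5)(3/5)(2/5)(3/5) = 0.0576; P(data | r = 3) = (3/5)(2/5)(3/5)(2/5) = 0.0576; P(data | r = 4) = (4/5)(1/5)(4/5)(1/5) = 0.0256.
The prior-weighted likelihoods are 3/14 · 0.0256 = 0.0054857, 2/7 · 0.0576 = 0.016457, 2/7 · 0.0576 = 0.016457, 3/14 · 0.0256 = 0.0054857; these sum to 0.043886.
Normalising, the posterior is P(r = 1 | data) = 0.125, P(r = 2 | data) = 0.375, P(r = 3 | data) = 0.375, P(r = 4 | data) = 0.125.
So P(purple next | data) = Σ P(purple next | H) P(H | data) = (1/5)(0.125) + (2/5)(0.375) + (3/5)(0.375) + (4/5)(0.125) = 0.5.

0.5000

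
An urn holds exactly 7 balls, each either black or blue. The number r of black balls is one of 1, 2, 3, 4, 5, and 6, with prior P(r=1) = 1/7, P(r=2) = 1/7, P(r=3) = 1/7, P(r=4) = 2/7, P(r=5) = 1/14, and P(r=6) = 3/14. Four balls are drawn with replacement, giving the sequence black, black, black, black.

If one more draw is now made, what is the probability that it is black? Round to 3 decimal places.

Under each hypothesis, the probability of the observed sequence is: P(data | r = 1) = (1/7)(1/7)(1/7)(1/7) = 0.00041649; P(data | r = 2) = (2/7)(2/7)(2/7)(2/7) = 0.0066639; P(data | r = 3) = (3/7)(3/7)(3/7)(3/7) = 0.033736; P(data | r = 4) = (4/7)(4/7)(4/7)(4/7) = 0.10662; P(data | r = 5) = (5/7)(5/7)(5/7)(5/7) = 0.26031; P(data | r = 6) = (6/7)(6/7)(6/7)(6/7) = 0.53978.
Weighting by the prior gives 1/7 · 0.00041649 = 5.9499e-05, 1/7 · 0.0066639 = 0.00095198, 1/7 · 0.033736 = 0.0048194, 2/7 · 0.10662 = 0.030463, 1/14 · 0.26031 = 0.018593, 3/14 · 0.53978 = 0.11567; these sum to 0.17055.
The posterior is then P(r = 1 | data) = 0.00034886, P(r = 2 | data) = 0.0055817, P(r = 3 | data) = 0.028257, P(r = 4 | data) = 0.17862, P(r = 5 | data) = 0.10902, P(r = 6 | data) = 0.67818.
The predictive probability is P(black next | data) = (1/7)(0.00034886) + (2/7)(0.0055817) + (3/7)(0.028257) + (4/7)(0.17862) + (5/7)(0.10902) + (6/7)(0.67818) = 0.77499.

0.775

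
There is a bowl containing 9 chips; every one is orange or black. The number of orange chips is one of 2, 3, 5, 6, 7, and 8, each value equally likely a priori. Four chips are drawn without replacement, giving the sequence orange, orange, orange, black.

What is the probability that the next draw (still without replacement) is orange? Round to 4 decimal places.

The likelihood of the observed sequence under each hypothesis: P(data | r = 2) = (2/9)(1/8)(0/7) = 0; P(data | r = 3) = (3/9)(2/8)(1/7)(6/6) = 1/84; P(data | r = 5) = (5/9)(4/8)(3/7)(4/6) = 5/63; P(data | r = 6) = (6/9)(5/8)(4/7)(3/6) = 5/42; P(data | r = 7) = (7/9)(6/8)(5/7)(2/6) = 5/36; P(data | r = 8) = (8/9)(7/8)(6/7)(1/6) = 1/9.
The prior-weighted likelihoods are 1/6 · 0 = 0, 1/6 · 1/84 = 1/504, 1/6 · 5/63 = 5/378, 1/6 · 5/42 = 5/252, 1/6 · 5/36 = 5/216, 1/6 · 1/9 = 1/54; summing to 29/378.
Dividing through by the total gives posterior P(r = 2 | data) = 0, P(r = 3 | data) = 3/116, P(r = 5 | data) = 5/29, P(r = 6 | data) = 15/58, P(r = 7 | data) = 35/116, P(r = 8 | data) = 7/29.
So P(orange next | data) = Σ P(orange next | H) P(H | data) = (0)(3/116) + (2/5)(5/29) + (3/5)(15/58) + (4/5)(35/116) + (1)(7/29) = 41/58.

0.7069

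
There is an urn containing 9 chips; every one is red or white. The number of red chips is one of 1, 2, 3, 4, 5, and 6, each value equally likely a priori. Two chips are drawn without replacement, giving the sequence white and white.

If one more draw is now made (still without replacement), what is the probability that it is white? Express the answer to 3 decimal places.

Under each hypothesis, the probability of the observed sequence is: P(data | r = 1) = (8/9)(7/8) = 7/9; P(data | r = 2) = (7/9)(6/8) = 7/12; P(data | r = 3) = (6/9)(5/8) = 5/12; P(data | r = 4) = (5/9)(4/8) = 5/18; P(data | r = 5) = (4/9)(3/8) = 1/6; P(data | r = 6) = (3/9)(2/8) = 1/12.
Weighting by the prior gives 1/6 · 7/9 = 7/54, 1/6 · 7/12 = 7/72, 1/6 · 5/12 = 5/72, 1/6 · 5/18 = 5/108, 1/6 · 1/6 = 1/36, 1/6 · 1/12 = 1/72; with total 83/216.
The posterior is then P(r = 1 | data) = 28/83, P(r = 2 | data) = 21/83, P(r = 3 | data) = 15/83, P(r = 4 | data) = 10/83, P(r = 5 | data) = 6/83, P(r = 6 | data) = 3/83.
The predictive probability is P(white next | data) = (6/7)(28/83) + (5/7)(21/83) + (4/7)(15/83) + (3/7)(10/83) + (2/7)(6/83) + (1/7)(3/83) = 54/83.

0.651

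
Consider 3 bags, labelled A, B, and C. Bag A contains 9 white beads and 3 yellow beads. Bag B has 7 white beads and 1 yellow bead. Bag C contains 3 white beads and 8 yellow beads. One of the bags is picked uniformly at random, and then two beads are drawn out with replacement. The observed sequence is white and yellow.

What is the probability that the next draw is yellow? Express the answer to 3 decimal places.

0.414

The likelihood of the observed sequence under each hypothesis: P(data | bag A) = (9/12)(3/12) = 0.1875; P(data | bag B) = (7/8)(1/8) = 0.10938; P(data | bag C) = (3/11)(8/11) = 0.19835.
Weighting by the prior gives 1/3 · 0.1875 = 0.0625, 1/3 · 0.10938 = 0.036458, 1/3 · 0.19835 = 0.066116; summing to 0.16507.
Normalising, the posterior is P(bag A | data) = 0.37862, P(bag B | data) = 0.22086, P(bag C | data) = 0.40052.
So P(yellow next | data) = Σ P(yellow next | H) P(H | data) = (1/4)(0.37862) + (1/8)(0.22086) + (8/11)(0.40052) = 0.41355.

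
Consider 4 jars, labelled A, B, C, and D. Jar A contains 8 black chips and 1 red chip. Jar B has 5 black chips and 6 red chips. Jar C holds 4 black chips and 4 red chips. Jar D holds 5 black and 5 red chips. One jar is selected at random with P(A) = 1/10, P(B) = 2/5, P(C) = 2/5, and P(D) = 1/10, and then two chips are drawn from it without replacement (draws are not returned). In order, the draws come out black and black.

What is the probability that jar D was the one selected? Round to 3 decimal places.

Compute the likelihood of the observed sequence for each case: P(data | jar A) = (8/9)(7/8) = 7/9; P(data | jar B) = (5/11)(4/10) = 2/11; P(data | jar C) = (4/8)(3/7) = 3/14; P(data | jar D) = (5/10)(4/9) = 2/9.
Weighting by the prior gives 1/10 · 7/9 = 7/90, 2/5 · 2/11 = 4/55, 2/5 · 3/14 = 3/35, 1/10 · 2/9 = 1/45; with total 199/770.
Hence P(jar D | data) = (1/45) / (199/770) = 154/1791.

0.086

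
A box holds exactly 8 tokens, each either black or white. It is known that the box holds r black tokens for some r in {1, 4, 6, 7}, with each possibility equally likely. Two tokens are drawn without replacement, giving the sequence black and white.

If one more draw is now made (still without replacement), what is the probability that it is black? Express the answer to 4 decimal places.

Compute the likelihood of the observed sequence for each case: P(data | r = 1) = (1/8)(7/7) = 1/8; P(data | r = 4) = (4/8)(4/7) = 2/7; P(data | r = 6) = (6/8)(2/7) = 3/14; P(data | r = 7) = (7/8)(1/7) = 1/8.
The prior-weighted likelihoods are 1/4 · 1/8 = 1/32, 1/4 · 2/7 = 1/14, 1/4 · 3/14 = 3/56, 1/4 · 1/8 = 1/32; these sum to 3/16.
Dividing through by the total gives posterior P(r = 1 | data) = 1/6, P(r = 4 | data) = 8/21, P(r = 6 | data) = 2/7, P(r = 7 | data) = 1/6.
Averaging over the posterior, P(black next | data) = (0)(1/6) + (1/2)(8/21) + (5/6)(2/7) + (1)(1/6) = 25/42.

0.5952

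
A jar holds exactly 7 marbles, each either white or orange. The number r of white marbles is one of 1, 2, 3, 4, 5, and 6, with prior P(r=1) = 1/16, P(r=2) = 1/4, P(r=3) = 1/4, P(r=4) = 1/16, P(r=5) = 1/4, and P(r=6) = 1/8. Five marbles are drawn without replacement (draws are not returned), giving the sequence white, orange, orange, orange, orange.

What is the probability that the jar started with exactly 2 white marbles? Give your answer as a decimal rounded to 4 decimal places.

0.5970

The likelihood of the observed sequence under each hypothesis: P(data | r = 1) = (1/7)(6/6)(5/5)(4/4)(3/3) = 0.14286; P(data | r = 2) = (2/7)(5/6)(4/5)(3/4)(2/3) = 0.095238; P(data | r = 3) = (3/7)(4/6)(3/5)(2/4)(1/3) = 0.028571; P(data | r = 4) = (4/7)(3/6)(2/5)(1/4)(0/3) = 0; P(data | r = 5) = (5/7)(2/6)(1/5)(0/4) = 0; P(data | r = 6) = (6/7)(1/6)(0/5) = 0.
Multiplying each by its prior: 1/16 · 0.14286 = 0.0089286, 1/4 · 0.095238 = 0.02381, 1/4 · 0.028571 = 0.0071429, 1/16 · 0 = 0, 1/4 · 0 = 0, 1/8 · 0 = 0; with total 0.039881.
So P(r = 2 | data) = (0.02381) / (0.039881) = 0.59701.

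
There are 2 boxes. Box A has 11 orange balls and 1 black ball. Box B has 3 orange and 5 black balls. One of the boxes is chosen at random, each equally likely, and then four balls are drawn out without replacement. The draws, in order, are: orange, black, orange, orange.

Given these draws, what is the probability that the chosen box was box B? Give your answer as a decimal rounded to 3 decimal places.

0.176

The likelihood of the observed sequence under each hypothesis: P(data | box A) = (11/12)(1/11)(10/10)(9/9) = 1/12; P(data | box B) = (3/8)(5/7)(2/6)(1/5) = 1/56.
The prior-weighted likelihoods are 1/2 · 1/12 = 1/24, 1/2 · 1/56 = 1/112; with total 17/336.
Therefore the posterior P(box B | data) = (1/112) / (17/336) = 3/17.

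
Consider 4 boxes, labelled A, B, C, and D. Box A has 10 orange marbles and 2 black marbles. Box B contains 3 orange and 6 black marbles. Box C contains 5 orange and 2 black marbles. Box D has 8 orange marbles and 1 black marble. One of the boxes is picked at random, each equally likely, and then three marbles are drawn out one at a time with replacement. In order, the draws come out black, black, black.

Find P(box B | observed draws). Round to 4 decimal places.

Compute the likelihood of the observed sequence for each case: P(data | box A) = (2/12)(2/12)(2/12) = 0.0046296; P(data | box B) = (6/9)(6/9)(6/9) = 0.2963; P(data | box C) = (2/7)(2/7)(2/7) = 0.023324; P(data | box D) = (1/9)(1/9)(1/9) = 0.0013717.
Multiplying each by its prior: 1/4 · 0.0046296 = 0.0011574, 1/4 · 0.2963 = 0.074074, 1/4 · 0.023324 = 0.0058309, 1/4 · 0.0013717 = 0.00034294; these sum to 0.081405.
Therefore the posterior P(box B | data) = (0.074074) / (0.081405) = 0.90994.

0.9099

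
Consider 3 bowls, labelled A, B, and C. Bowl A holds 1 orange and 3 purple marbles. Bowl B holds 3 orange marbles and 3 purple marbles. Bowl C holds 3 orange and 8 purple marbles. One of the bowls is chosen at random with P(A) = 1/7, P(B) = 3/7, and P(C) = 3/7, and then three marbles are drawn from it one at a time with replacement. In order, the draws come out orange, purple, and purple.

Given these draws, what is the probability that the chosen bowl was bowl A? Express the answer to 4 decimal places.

For each hypothesis, P(data | H) works out to: P(data | bowl A) = (1/4)(3/4)(3/4) = 0.14062; P(data | bowl B) = (3/6)(3/6)(3/6) = 0.125; P(data | bowl C) = (3/11)(8/11)(8/11) = 0.14425.
Multiplying each by its prior: 1/7 · 0.14062 = 0.020089, 3/7 · 0.125 = 0.053571, 3/7 · 0.14425 = 0.061822; these sum to 0.13548.
By Bayes' rule, P(bowl A | data) = (0.020089) / (0.13548) = 0.14828.

0.1483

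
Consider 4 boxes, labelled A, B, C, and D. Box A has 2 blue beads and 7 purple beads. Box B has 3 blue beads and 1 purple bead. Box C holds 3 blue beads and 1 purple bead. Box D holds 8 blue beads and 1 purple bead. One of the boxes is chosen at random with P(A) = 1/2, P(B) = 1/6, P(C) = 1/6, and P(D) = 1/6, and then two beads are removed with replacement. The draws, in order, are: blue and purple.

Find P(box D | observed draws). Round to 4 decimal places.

0.0995

The likelihood of the observed sequence under each hypothesis: P(data | box A) = (2/9)(7/9) = 0.17284; P(data | box B) = (3/4)(1/4) = 0.1875; P(data | box C) = (3/4)(1/4) = 0.1875; P(data | box D) = (8/9)(1/9) = 0.098765.
The prior-weighted likelihoods are 1/2 · 0.17284 = 0.08642, 1/6 · 0.1875 = 0.03125, 1/6 · 0.1875 = 0.03125, 1/6 · 0.098765 = 0.016461; summing to 0.16538.
By Bayes' rule, P(box D | data) = (0.016461) / (0.16538) = 0.099533.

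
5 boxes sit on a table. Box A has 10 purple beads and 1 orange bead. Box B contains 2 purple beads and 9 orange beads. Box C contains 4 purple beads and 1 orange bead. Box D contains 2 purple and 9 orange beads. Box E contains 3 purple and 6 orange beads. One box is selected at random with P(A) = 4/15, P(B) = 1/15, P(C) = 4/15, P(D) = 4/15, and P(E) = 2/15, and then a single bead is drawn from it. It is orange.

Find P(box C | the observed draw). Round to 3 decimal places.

0.121

For each hypothesis, P(data | H) works out to: P(data | box A) = (1/11) = 0.090909; P(data | box B) = (9/11) = 0.81818; P(data | box C) = (1/5) = 0.2; P(data | box D) = (9/11) = 0.81818; P(data | box E) = (6/9) = 0.66667.
Multiplying each by its prior: 4/15 · 0.090909 = 0.024242, 1/15 · 0.81818 = 0.054545, 4/15 · 0.2 = 0.053333, 4/15 · 0.81818 = 0.21818, 2/15 · 0.66667 = 0.088889; these sum to 0.43919.
So P(box C | data) = (0.053333) / (0.43919) = 0.12144.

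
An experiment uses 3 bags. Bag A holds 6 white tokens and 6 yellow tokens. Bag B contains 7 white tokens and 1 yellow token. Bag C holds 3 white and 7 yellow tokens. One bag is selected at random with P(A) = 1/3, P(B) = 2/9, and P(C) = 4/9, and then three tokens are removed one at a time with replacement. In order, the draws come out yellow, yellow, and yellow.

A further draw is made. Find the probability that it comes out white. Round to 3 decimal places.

The likelihood of the observed sequence under each hypothesis: P(data | bag A) = (6/12)(6/12)(6/12) = 0.125; P(data | bag B) = (1/8)(1/8)(1/8) = 0.0019531; P(data | bag C) = (7/10)(7/10)(7/10) = 0.343.
The prior-weighted likelihoods are 1/3 · 0.125 = 0.041667, 2/9 · 0.0019531 = 0.00043403, 4/9 · 0.343 = 0.15244; summing to 0.19455.
Normalising, the posterior is P(bag A | data) = 0.21417, P(bag B | data) = 0.002231, P(bag C | data) = 0.78359.
So P(white next | data) = Σ P(white next | H) P(H | data) = (1/2)(0.21417) + (7/8)(0.002231) + (3/10)(0.78359) = 0.34412.

0.344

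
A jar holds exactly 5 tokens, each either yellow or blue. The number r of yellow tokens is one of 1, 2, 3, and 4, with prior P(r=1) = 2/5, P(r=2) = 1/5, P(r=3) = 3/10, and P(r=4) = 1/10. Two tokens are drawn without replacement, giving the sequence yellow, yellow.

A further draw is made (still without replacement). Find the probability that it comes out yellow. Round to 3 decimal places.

Compute the likelihood of the observed sequence for each case: P(data | r = 1) = (1/5)(0/4) = 0; P(data | r = 2) = (2/5)(1/4) = 1/10; P(data | r = 3) = (3/5)(2/4) = 3/10; P(data | r = 4) = (4/5)(3/4) = 3/5.
The prior-weighted likelihoods are 2/5 · 0 = 0, 1/5 · 1/10 = 1/50, 3/10 · 3/10 = 9/100, 1/10 · 3/5 = 3/50; summing to 17/100.
Normalising, the posterior is P(r = 1 | data) = 0, P(r = 2 | data) = 2/17, P(r = 3 | data) = 9/17, P(r = 4 | data) = 6/17.
So P(yellow next | data) = Σ P(yellow next | H) P(H | data) = (0)(2/17) + (1/3)(9/17) + (2/3)(6/17) = 7/17.

0.412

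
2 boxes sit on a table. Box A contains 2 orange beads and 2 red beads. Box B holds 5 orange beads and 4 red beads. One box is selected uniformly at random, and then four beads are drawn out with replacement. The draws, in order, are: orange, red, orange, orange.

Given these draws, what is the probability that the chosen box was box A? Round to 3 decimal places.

For each hypothesis, P(data | H) works out to: P(data | box A) = (2/4)(2/4)(2/4)(2/4) = 0.0625; P(data | box B) = (5/9)(4/9)(5/9)(5/9) = 0.076208.
Multiplying each by its prior: 1/2 · 0.0625 = 0.03125, 1/2 · 0.076208 = 0.038104; summing to 0.069354.
Hence P(box A | data) = (0.03125) / (0.069354) = 0.45059.

0.451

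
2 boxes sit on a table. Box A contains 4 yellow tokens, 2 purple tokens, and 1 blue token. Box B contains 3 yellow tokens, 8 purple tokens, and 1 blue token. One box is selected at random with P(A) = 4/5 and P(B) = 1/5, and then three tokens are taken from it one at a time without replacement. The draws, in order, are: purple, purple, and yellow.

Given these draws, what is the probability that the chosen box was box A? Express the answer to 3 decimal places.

Compute the likelihood of the observed sequence for each case: P(data | box A) = (2/7)(1/6)(4/5) = 0.038095; P(data | box B) = (8/12)(7/11)(3/10) = 0.12727.
Weighting by the prior gives 4/5 · 0.038095 = 0.030476, 1/5 · 0.12727 = 0.025455; summing to 0.055931.
Hence P(box A | data) = (0.030476) / (0.055931) = 0.54489.

0.545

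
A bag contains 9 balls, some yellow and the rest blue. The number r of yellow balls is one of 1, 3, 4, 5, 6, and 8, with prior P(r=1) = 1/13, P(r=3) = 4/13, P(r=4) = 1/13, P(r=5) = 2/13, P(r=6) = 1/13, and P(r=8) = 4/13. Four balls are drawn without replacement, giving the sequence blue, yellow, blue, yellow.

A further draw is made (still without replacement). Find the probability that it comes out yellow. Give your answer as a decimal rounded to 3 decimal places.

Under each hypothesis, the probability of the observed sequence is: P(data | r = 1) = (8/9)(1/8)(7/7)(0/6) = 0; P(data | r = 3) = (6/9)(3/8)(5/7)(2/6) = 0.059524; P(data | r = 4) = (5/9)(4/8)(4/7)(3/6) = 0.079365; P(data | r = 5) = (4/9)(5/8)(3/7)(4/6) = 0.079365; P(data | r = 6) = (3/9)(6/8)(2/7)(5/6) = 0.059524; P(data | r = 8) = (1/9)(8/8)(0/7) = 0.
The prior-weighted likelihoods are 1/13 · 0 = 0, 4/13 · 0.059524 = 0.018315, 1/13 · 0.079365 = 0.006105, 2/13 · 0.079365 = 0.01221, 1/13 · 0.059524 = 0.0045788, 4/13 · 0 = 0; these sum to 0.041209.
The posterior is then P(r = 1 | data) = 0, P(r = 3 | data) = 0.44444, P(r = 4 | data) = 0.14815, P(r = 5 | data) = 0.2963, P(r = 6 | data) = 0.11111, P(r = 8 | data) = 0.
Averaging over the posterior, P(yellow next | data) = (1/5)(0.44444) + (2/5)(0.14815) + (3/5)(0.2963) + (4/5)(0.11111) = 0.41481.

0.415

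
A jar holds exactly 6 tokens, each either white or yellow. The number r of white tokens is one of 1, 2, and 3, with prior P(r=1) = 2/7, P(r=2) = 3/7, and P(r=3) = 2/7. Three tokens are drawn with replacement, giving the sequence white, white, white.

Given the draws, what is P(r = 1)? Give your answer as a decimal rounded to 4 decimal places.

Compute the likelihood of the observed sequence for each case: P(data | r = 1) = (1/6)(1/6)(1/6) = 1/216; P(data | r = 2) = (2/6)(2/6)(2/6) = 1/27; P(data | r = 3) = (3/6)(3/6)(3/6) = 1/8.
Multiplying each by its prior: 2/7 · 1/216 = 1/756, 3/7 · 1/27 = 1/63, 2/7 · 1/8 = 1/28; with total 10/189.
Therefore the posterior P(r = 1 | data) = (1/756) / (10/189) = 1/40.

0.0250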